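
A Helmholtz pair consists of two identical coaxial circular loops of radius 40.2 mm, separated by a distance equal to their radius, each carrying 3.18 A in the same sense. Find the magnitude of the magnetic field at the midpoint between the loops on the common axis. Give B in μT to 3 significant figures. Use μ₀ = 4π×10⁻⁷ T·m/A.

B ≈ 71.1 μT

Each loop contributes B = μ₀IR²/[2(R²+z²)^(3/2)] on the axis, with z measured from that loop.
Loop 1 (z = 0.0201 m): B₁ = 3.56×10⁻⁵ T. Loop 2 (z = 0.0201 m): B₂ = 3.56×10⁻⁵ T.
The fields add: B = B₁ + B₂ = 7.11×10⁻⁵ T.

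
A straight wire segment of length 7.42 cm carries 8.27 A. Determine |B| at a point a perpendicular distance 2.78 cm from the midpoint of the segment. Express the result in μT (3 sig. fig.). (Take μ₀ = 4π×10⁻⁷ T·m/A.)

For a finite straight segment, B = (μ₀I/4πd)(sinθ₁ + sinθ₂), where θ₁, θ₂ are the angles from the perpendicular to each end.
The perpendicular from the point meets the wire at its midpoint, so each end is L/2 = 0.0371 m away along the wire.
sinθ₁ = 0.0371/√(0.0371²+0.0278²) = 0.8003; sinθ₂ = 0.0371/√(0.0371²+0.0278²) = 0.8003.
B = (4π×10⁻⁷ × 8.27) / (4π × 0.0278) × (0.8003 + 0.8003) = 4.76×10⁻⁵ T.

B ≈ 47.6 μT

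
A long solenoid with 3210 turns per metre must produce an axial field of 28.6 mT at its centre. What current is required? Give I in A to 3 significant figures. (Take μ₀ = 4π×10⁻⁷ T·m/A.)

I ≈ 7.09 A

Inside a long solenoid B = μ₀nI with n = 3210 m⁻¹, so I = B/(μ₀n).
I = 2.86×10⁻² / (4π×10⁻⁷ × 3210) = 7.09 A.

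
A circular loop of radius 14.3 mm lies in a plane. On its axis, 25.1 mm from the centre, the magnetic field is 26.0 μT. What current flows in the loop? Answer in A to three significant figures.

I ≈ 4.88 A

On the axis of a loop, B = μ₀IR²/[2(R²+z²)^(3/2)], so I = 2B(R²+z²)^(3/2)/(μ₀R²).
R² + z² = 0.0002045 + 0.00063 = 0.0008345 m²; raised to 3/2 gives 2.41×10⁻⁵ m³.
I = 2 × 2.60×10⁻⁵ × 2.41×10⁻⁵ / (1.26×10⁻⁶ × 0.0002045) = 4.88 A.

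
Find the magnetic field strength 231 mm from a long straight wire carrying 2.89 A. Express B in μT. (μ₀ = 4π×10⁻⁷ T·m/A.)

B ≈ 2.50 μT

For an infinitely long straight wire, B = μ₀I/(2πd).
B = (4π×10⁻⁷ × 2.89) / (2π × 0.231) = 2.50×10⁻⁶ T.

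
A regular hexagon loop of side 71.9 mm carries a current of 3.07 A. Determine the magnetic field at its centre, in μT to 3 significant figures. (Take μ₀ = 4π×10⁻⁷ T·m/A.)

B ≈ 29.6 μT

Each side is a finite straight segment at perpendicular distance d = a/(2 tan(π/6)) = 0.06227 m from the centre, with end-angles ±π/6.
One side contributes B₁ = (μ₀I/4πd)·2 sin(π/6) = 4.93×10⁻⁶ T.
All 6 sides add in the same direction: B = 6 × 4.93×10⁻⁶ = 2.96×10⁻⁵ T.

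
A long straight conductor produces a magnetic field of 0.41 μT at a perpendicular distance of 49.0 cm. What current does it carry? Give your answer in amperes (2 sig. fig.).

For a long straight wire B = μ₀I/(2πd), so I = 2πdB/μ₀.
I = 2π × 0.49 × 4.10×10⁻⁷ / (4π×10⁻⁷) = 1.00 A.

I ≈ 1.0 A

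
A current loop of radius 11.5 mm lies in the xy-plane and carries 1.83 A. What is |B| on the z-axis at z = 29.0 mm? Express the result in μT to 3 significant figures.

On the axis of a circular loop, B = μ₀IR² / [2(R²+z²)^(3/2)].
R² + z² = (0.0115)² + (0.029)² = 0.0009733 m², and (R²+z²)^(3/2) = 3.04×10⁻⁵ m³.
B = (4π×10⁻⁷ × 1.83 × 0.0001322) / (2 × 3.04×10⁻⁵) = 5.01×10⁻⁶ T.

B ≈ 5.01 μT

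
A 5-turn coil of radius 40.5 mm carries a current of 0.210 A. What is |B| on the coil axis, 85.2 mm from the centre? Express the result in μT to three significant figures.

B ≈ 1.29 μT

For an N-turn flat coil, B = Nμ₀IR²/[2(R²+z²)^(3/2)] with R = 0.0405 m, z = 0.0852 m.
B = 5 × 2.58×10⁻⁷ T = 1.29×10⁻⁶ T.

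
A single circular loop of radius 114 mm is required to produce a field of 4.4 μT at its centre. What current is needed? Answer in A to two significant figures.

I ≈ 0.80 A

At the centre of a circular loop B = μ₀I/(2R), so I = 2RB/μ₀.
With R = 0.114 m, I = 2 × 0.114 × 4.40×10⁻⁶ / (4π×10⁻⁷) = 0.798 A.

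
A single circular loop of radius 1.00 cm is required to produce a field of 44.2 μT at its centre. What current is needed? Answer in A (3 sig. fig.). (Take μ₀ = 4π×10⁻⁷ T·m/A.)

At the centre of a circular loop B = μ₀I/(2R), so I = 2RB/μ₀.
With R = 0.01 m, I = 2 × 0.01 × 4.42×10⁻⁵ / (4π×10⁻⁷) = 0.703 A.

I ≈ 0.703 A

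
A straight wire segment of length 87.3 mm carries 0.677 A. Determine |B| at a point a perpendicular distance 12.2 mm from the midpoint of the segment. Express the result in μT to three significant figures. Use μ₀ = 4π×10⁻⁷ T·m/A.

B ≈ 10.7 μT

For a finite straight segment, B = (μ₀I/4πd)(sinθ₁ + sinθ₂), where θ₁, θ₂ are the angles from the perpendicular to each end.
The perpendicular from the point meets the wire at its midpoint, so each end is L/2 = 0.04365 m away along the wire.
sinθ₁ = 0.04365/√(0.04365²+0.0122²) = 0.9631; sinθ₂ = 0.04365/√(0.04365²+0.0122²) = 0.9631.
B = (4π×10⁻⁷ × 0.677) / (4π × 0.0122) × (0.9631 + 0.9631) = 1.07×10⁻⁵ T.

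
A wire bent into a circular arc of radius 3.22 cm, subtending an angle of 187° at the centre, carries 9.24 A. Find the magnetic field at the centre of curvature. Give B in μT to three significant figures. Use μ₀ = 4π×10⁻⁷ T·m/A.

B ≈ 93.7 μT

The Biot–Savart field of a circular arc at its centre is B = μ₀Iφ/(4πR), with φ = 3.264 rad.
B = (4π×10⁻⁷ × 9.24 × 3.264) / (4π × 0.0322) = 9.37×10⁻⁵ T.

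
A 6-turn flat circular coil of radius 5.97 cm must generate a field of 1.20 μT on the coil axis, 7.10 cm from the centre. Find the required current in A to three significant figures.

I ≈ 0.0713 A

For an N-turn coil, B = Nμ₀IR²/[2(R²+z²)^(3/2)] with R = 0.0597 m, z = 0.071 m, so I = 2B(R²+z²)^(3/2)/(Nμ₀R²) = 2 × 1.20×10⁻⁶ × 7.98×10⁻⁴ / (6 × 4π×10⁻⁷ × 0.003564) = 7.13×10⁻² A.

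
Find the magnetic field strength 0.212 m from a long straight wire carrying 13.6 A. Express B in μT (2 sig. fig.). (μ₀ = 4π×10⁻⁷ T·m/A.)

For an infinitely long straight wire, B = μ₀I/(2πd).
B = (4π×10⁻⁷ × 13.6) / (2π × 0.212) = 1.28×10⁻⁵ T.

B ≈ 13 μT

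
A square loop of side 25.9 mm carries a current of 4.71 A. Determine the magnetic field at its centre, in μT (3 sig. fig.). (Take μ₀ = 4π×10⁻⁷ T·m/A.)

B ≈ 206 μT

Each side is a finite straight segment at perpendicular distance d = a/(2 tan(π/4)) = 0.01295 m from the centre, with end-angles ±π/4.
One side contributes B₁ = (μ₀I/4πd)·2 sin(π/4) = 5.14×10⁻⁵ T.
All 4 sides add in the same direction: B = 4 × 5.14×10⁻⁵ = 2.06×10⁻⁴ T.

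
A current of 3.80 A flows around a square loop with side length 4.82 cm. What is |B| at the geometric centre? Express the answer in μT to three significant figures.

Each side is a finite straight segment at perpendicular distance d = a/(2 tan(π/4)) = 0.0241 m from the centre, with end-angles ±π/4.
One side contributes B₁ = (μ₀I/4πd)·2 sin(π/4) = 2.23×10⁻⁵ T.
All 4 sides add in the same direction: B = 4 × 2.23×10⁻⁵ = 8.92×10⁻⁵ T.

B ≈ 89.2 μT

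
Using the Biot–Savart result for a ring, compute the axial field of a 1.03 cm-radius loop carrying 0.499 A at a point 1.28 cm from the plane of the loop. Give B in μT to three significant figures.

On the axis of a circular loop, B = μ₀IR² / [2(R²+z²)^(3/2)].
R² + z² = (0.0103)² + (0.0128)² = 0.0002699 m², and (R²+z²)^(3/2) = 4.43×10⁻⁶ m³.
B = (4π×10⁻⁷ × 0.499 × 0.0001061) / (2 × 4.43×10⁻⁶) = 7.50×10⁻⁶ T.

B ≈ 7.50 μT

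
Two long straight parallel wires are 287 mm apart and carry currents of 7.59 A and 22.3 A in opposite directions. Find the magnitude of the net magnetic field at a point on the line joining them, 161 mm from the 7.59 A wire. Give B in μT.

Each long wire gives B = μ₀I/(2πd). Distances are d₁ = 0.161 m and d₂ = 0.126 m.
B₁ = 9.43×10⁻⁶ T, B₂ = 3.54×10⁻⁵ T.
Between antiparallel currents both contributions point the same way, so they add. B = B₁ + B₂ = 9.43×10⁻⁶ + 3.54×10⁻⁵ = 4.48×10⁻⁵ T.

B ≈ 44.8 μT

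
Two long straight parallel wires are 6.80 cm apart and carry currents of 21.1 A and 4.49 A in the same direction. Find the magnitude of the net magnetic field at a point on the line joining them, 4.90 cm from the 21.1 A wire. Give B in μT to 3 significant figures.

B ≈ 38.9 μT

Each long wire gives B = μ₀I/(2πd). Distances are d₁ = 0.049 m and d₂ = 0.019 m.
B₁ = 8.61×10⁻⁵ T, B₂ = 4.73×10⁻⁵ T.
Between parallel currents the two contributions point in opposite directions, so they subtract. B = |B₁ − B₂| = |8.61×10⁻⁵ − 4.73×10⁻⁵| = 3.89×10⁻⁵ T.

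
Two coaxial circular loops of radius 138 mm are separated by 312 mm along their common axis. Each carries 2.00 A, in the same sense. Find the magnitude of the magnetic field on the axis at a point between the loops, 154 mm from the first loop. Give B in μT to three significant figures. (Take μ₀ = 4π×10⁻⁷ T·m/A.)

B ≈ 5.30 μT

Each loop contributes B = μ₀IR²/[2(R²+z²)^(3/2)] on the axis, with z measured from that loop.
Loop 1 (z = 0.154 m): B₁ = 2.71×10⁻⁶ T. Loop 2 (z = 0.158 m): B₂ = 2.59×10⁻⁶ T.
The fields add: B = B₁ + B₂ = 5.30×10⁻⁶ T.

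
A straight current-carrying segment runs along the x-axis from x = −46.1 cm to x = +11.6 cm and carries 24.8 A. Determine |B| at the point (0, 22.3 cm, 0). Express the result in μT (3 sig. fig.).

B ≈ 15.1 μT

For a finite straight segment, B = (μ₀I/4πd)(sinθ₁ + sinθ₂), where θ₁, θ₂ are the angles from the perpendicular to each end.
The perpendicular distance is d = 0.223 m; the end-offsets along the wire are a = 0.461 m and b = 0.116 m.
sinθ₁ = 0.461/√(0.461²+0.223²) = 0.9002; sinθ₂ = 0.116/√(0.116²+0.223²) = 0.4615.
B = (4π×10⁻⁷ × 24.8) / (4π × 0.223) × (0.9002 + 0.4615) = 1.51×10⁻⁵ T.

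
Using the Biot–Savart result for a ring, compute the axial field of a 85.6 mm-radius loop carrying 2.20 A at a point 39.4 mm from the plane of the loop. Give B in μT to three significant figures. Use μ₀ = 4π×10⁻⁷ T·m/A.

B ≈ 12.1 μT

On the axis of a circular loop, B = μ₀IR² / [2(R²+z²)^(3/2)].
R² + z² = (0.0856)² + (0.0394)² = 0.00888 m², and (R²+z²)^(3/2) = 8.37×10⁻⁴ m³.
B = (4π×10⁻⁷ × 2.20 × 0.007327) / (2 × 8.37×10⁻⁴) = 1.21×10⁻⁵ T.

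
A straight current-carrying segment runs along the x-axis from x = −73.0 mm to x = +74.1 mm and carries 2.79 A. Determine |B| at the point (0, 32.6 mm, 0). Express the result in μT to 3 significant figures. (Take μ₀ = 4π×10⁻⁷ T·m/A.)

For a finite straight segment, B = (μ₀I/4πd)(sinθ₁ + sinθ₂), where θ₁, θ₂ are the angles from the perpendicular to each end.
The perpendicular distance is d = 0.0326 m; the end-offsets along the wire are a = 0.073 m and b = 0.0741 m.
sinθ₁ = 0.073/√(0.073²+0.0326²) = 0.9131; sinθ₂ = 0.0741/√(0.0741²+0.0326²) = 0.9153.
B = (4π×10⁻⁷ × 2.79) / (4π × 0.0326) × (0.9131 + 0.9153) = 1.56×10⁻⁵ T.

B ≈ 15.6 μT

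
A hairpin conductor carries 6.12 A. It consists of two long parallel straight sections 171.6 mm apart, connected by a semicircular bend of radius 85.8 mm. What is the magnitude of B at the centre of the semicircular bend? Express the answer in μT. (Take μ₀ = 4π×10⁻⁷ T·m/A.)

The semicircular arc contributes B_arc = μ₀I·π/(4πR) = μ₀I/(4R) = 2.24×10⁻⁵ T.
Each semi-infinite lead is at perpendicular distance R = 0.0858 m from the centre, with the perpendicular foot at its near end, so it contributes μ₀I/(4πR); both point the same way, together 1.43×10⁻⁵ T.
Arc and leads all point the same direction: B = 2.24×10⁻⁵ + 1.43×10⁻⁵ = 3.67×10⁻⁵ T.

B ≈ 36.7 μT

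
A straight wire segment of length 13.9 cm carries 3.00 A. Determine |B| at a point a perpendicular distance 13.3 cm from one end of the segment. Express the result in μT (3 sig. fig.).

B ≈ 1.63 μT

For a finite straight segment, B = (μ₀I/4πd)(sinθ₁ + sinθ₂), where θ₁, θ₂ are the angles from the perpendicular to each end.
The perpendicular foot is at one end, so the two end-offsets along the wire are 0 and L = 0.139 m.
sinθ₁ = 0/√(0²+0.133²) = 0.0000; sinθ₂ = 0.139/√(0.139²+0.133²) = 0.7225.
B = (4π×10⁻⁷ × 3.00) / (4π × 0.133) × (0.0000 + 0.7225) = 1.63×10⁻⁶ T.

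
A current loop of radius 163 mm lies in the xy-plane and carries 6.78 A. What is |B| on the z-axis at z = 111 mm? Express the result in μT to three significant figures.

On the axis of a circular loop, B = μ₀IR² / [2(R²+z²)^(3/2)].
R² + z² = (0.163)² + (0.111)² = 0.03889 m², and (R²+z²)^(3/2) = 7.67×10⁻³ m³.
B = (4π×10⁻⁷ × 6.78 × 0.02657) / (2 × 7.67×10⁻³) = 1.48×10⁻⁵ T.

B ≈ 14.8 μT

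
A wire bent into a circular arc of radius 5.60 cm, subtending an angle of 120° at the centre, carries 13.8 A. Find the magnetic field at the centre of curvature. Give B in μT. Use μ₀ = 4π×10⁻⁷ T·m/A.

The Biot–Savart field of a circular arc at its centre is B = μ₀Iφ/(4πR), with φ = 2.094 rad.
B = (4π×10⁻⁷ × 13.8 × 2.094) / (4π × 0.056) = 5.16×10⁻⁵ T.

B ≈ 51.6 μT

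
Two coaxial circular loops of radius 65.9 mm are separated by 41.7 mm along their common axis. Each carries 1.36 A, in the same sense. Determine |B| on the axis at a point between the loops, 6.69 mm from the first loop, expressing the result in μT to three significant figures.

B ≈ 21.7 μT

Each loop contributes B = μ₀IR²/[2(R²+z²)^(3/2)] on the axis, with z measured from that loop.
Loop 1 (z = 0.00669 m): B₁ = 1.28×10⁻⁵ T. Loop 2 (z = 0.03501 m): B₂ = 8.93×10⁻⁶ T.
The fields add: B = B₁ + B₂ = 2.17×10⁻⁵ T.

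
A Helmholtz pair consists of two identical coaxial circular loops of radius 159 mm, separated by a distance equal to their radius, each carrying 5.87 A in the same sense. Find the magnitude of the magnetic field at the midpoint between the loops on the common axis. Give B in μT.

Each loop contributes B = μ₀IR²/[2(R²+z²)^(3/2)] on the axis, with z measured from that loop.
Loop 1 (z = 0.0795 m): B₁ = 1.66×10⁻⁵ T. Loop 2 (z = 0.0795 m): B₂ = 1.66×10⁻⁵ T.
The fields add: B = B₁ + B₂ = 3.32×10⁻⁵ T.

B ≈ 33.2 μT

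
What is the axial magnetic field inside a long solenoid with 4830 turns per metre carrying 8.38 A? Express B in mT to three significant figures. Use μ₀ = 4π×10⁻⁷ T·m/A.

Inside a long solenoid, B = μ₀nI with n = 4830 turns/m.
B = 4π×10⁻⁷ × 4830 × 8.38 = 5.09×10⁻² T.

B ≈ 50.9 mT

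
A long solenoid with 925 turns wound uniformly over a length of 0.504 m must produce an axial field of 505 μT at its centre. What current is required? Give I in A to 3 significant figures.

Inside a long solenoid B = μ₀nI with n = 1835 m⁻¹, so I = B/(μ₀n).
I = 5.05×10⁻⁴ / (4π×10⁻⁷ × 1835) = 0.219 A.

I ≈ 0.219 A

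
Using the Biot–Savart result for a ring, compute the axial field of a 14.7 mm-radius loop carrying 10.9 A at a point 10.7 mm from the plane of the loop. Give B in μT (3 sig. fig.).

B ≈ 246 μT

On the axis of a circular loop, B = μ₀IR² / [2(R²+z²)^(3/2)].
R² + z² = (0.0147)² + (0.0107)² = 0.0003306 m², and (R²+z²)^(3/2) = 6.01×10⁻⁶ m³.
B = (4π×10⁻⁷ × 10.9 × 0.0002161) / (2 × 6.01×10⁻⁶) = 2.46×10⁻⁴ T.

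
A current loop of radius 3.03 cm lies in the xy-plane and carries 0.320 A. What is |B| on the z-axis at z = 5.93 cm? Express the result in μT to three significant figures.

On the axis of a circular loop, B = μ₀IR² / [2(R²+z²)^(3/2)].
R² + z² = (0.0303)² + (0.0593)² = 0.004435 m², and (R²+z²)^(3/2) = 2.95×10⁻⁴ m³.
B = (4π×10⁻⁷ × 0.320 × 0.0009181) / (2 × 2.95×10⁻⁴) = 6.25×10⁻⁷ T.

B ≈ 0.625 μT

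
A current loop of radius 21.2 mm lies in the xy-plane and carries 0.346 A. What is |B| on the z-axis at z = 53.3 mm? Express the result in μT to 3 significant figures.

On the axis of a circular loop, B = μ₀IR² / [2(R²+z²)^(3/2)].
R² + z² = (0.0212)² + (0.0533)² = 0.00329 m², and (R²+z²)^(3/2) = 1.89×10⁻⁴ m³.
B = (4π×10⁻⁷ × 0.346 × 0.0004494) / (2 × 1.89×10⁻⁴) = 5.18×10⁻⁷ T.

B ≈ 0.518 μT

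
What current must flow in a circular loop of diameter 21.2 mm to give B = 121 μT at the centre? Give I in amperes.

I ≈ 2.04 A

At the centre of a circular loop B = μ₀I/(2R), so I = 2RB/μ₀.
With R = 0.0106 m, I = 2 × 0.0106 × 1.21×10⁻⁴ / (4π×10⁻⁷) = 2.04 A.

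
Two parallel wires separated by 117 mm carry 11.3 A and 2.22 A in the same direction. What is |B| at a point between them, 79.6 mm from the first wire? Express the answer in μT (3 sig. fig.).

Each long wire gives B = μ₀I/(2πd). Distances are d₁ = 0.0796 m and d₂ = 0.0374 m.
B₁ = 2.84×10⁻⁵ T, B₂ = 1.19×10⁻⁵ T.
Between parallel currents the two contributions point in opposite directions, so they subtract. B = |B₁ − B₂| = |2.84×10⁻⁵ − 1.19×10⁻⁵| = 1.65×10⁻⁵ T.

B ≈ 16.5 μT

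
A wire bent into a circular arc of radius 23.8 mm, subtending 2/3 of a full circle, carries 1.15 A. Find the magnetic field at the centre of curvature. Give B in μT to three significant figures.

The Biot–Savart field of a circular arc at its centre is B = μ₀Iφ/(4πR), with φ = 4.189 rad.
B = (4π×10⁻⁷ × 1.15 × 4.189) / (4π × 0.0238) = 2.02×10⁻⁵ T.

B ≈ 20.2 μT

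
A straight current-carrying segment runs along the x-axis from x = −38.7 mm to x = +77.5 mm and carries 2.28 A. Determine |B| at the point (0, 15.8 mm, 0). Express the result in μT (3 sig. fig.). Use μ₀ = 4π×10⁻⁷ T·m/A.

B ≈ 27.5 μT

For a finite straight segment, B = (μ₀I/4πd)(sinθ₁ + sinθ₂), where θ₁, θ₂ are the angles from the perpendicular to each end.
The perpendicular distance is d = 0.0158 m; the end-offsets along the wire are a = 0.0387 m and b = 0.0775 m.
sinθ₁ = 0.0387/√(0.0387²+0.0158²) = 0.9258; sinθ₂ = 0.0775/√(0.0775²+0.0158²) = 0.9798.
B = (4π×10⁻⁷ × 2.28) / (4π × 0.0158) × (0.9258 + 0.9798) = 2.75×10⁻⁵ T.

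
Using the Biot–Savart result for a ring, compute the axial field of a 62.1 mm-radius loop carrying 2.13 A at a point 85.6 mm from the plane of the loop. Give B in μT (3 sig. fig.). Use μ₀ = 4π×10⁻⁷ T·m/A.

B ≈ 4.36 μT

On the axis of a circular loop, B = μ₀IR² / [2(R²+z²)^(3/2)].
R² + z² = (0.0621)² + (0.0856)² = 0.01118 m², and (R²+z²)^(3/2) = 1.18×10⁻³ m³.
B = (4π×10⁻⁷ × 2.13 × 0.003856) / (2 × 1.18×10⁻³) = 4.36×10⁻⁶ T.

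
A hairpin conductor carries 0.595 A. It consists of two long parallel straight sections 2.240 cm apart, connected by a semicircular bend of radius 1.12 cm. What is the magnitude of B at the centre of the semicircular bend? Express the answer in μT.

The semicircular arc contributes B_arc = μ₀I·π/(4πR) = μ₀I/(4R) = 1.67×10⁻⁵ T.
Each semi-infinite lead is at perpendicular distance R = 0.0112 m from the centre, with the perpendicular foot at its near end, so it contributes μ₀I/(4πR); both point the same way, together 1.06×10⁻⁵ T.
Arc and leads all point the same direction: B = 1.67×10⁻⁵ + 1.06×10⁻⁵ = 2.73×10⁻⁵ T.

B ≈ 27.3 μT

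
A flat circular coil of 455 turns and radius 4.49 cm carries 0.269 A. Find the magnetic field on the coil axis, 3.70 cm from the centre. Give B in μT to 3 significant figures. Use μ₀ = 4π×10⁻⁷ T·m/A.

For an N-turn flat coil, B = Nμ₀IR²/[2(R²+z²)^(3/2)] with R = 0.0449 m, z = 0.037 m.
B = 455 × 1.73×10⁻⁶ T = 7.87×10⁻⁴ T.

B ≈ 787 μT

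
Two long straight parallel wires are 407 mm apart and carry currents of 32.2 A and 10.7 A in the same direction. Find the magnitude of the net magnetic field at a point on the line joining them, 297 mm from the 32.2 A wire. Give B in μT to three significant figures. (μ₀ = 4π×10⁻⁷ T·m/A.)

B ≈ 2.23 μT

Each long wire gives B = μ₀I/(2πd). Distances are d₁ = 0.297 m and d₂ = 0.11 m.
B₁ = 2.17×10⁻⁵ T, B₂ = 1.95×10⁻⁵ T.
Between parallel currents the two contributions point in opposite directions, so they subtract. B = |B₁ − B₂| = |2.17×10⁻⁵ − 1.95×10⁻⁵| = 2.23×10⁻⁶ T.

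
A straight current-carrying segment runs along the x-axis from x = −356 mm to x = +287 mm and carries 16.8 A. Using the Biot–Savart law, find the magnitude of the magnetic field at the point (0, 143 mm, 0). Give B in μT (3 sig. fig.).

B ≈ 21.4 μT

For a finite straight segment, B = (μ₀I/4πd)(sinθ₁ + sinθ₂), where θ₁, θ₂ are the angles from the perpendicular to each end.
The perpendicular distance is d = 0.143 m; the end-offsets along the wire are a = 0.356 m and b = 0.287 m.
sinθ₁ = 0.356/√(0.356²+0.143²) = 0.9279; sinθ₂ = 0.287/√(0.287²+0.143²) = 0.8951.
B = (4π×10⁻⁷ × 16.8) / (4π × 0.143) × (0.9279 + 0.8951) = 2.14×10⁻⁵ T.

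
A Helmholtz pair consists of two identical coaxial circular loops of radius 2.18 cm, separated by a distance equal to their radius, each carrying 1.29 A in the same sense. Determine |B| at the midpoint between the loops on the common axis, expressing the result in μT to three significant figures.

Each loop contributes B = μ₀IR²/[2(R²+z²)^(3/2)] on the axis, with z measured from that loop.
Loop 1 (z = 0.0109 m): B₁ = 2.66×10⁻⁵ T. Loop 2 (z = 0.0109 m): B₂ = 2.66×10⁻⁵ T.
The fields add: B = B₁ + B₂ = 5.32×10⁻⁵ T.

B ≈ 53.2 μT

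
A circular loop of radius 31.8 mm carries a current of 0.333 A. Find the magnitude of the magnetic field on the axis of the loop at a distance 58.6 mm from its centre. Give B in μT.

B ≈ 0.714 μT

On the axis of a circular loop, B = μ₀IR² / [2(R²+z²)^(3/2)].
R² + z² = (0.0318)² + (0.0586)² = 0.004445 m², and (R²+z²)^(3/2) = 2.96×10⁻⁴ m³.
B = (4π×10⁻⁷ × 0.333 × 0.001011) / (2 × 2.96×10⁻⁴) = 7.14×10⁻⁷ T.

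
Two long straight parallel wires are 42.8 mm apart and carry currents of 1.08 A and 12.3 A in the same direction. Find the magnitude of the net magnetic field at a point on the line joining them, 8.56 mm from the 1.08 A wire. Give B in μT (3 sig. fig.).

Each long wire gives B = μ₀I/(2πd). Distances are d₁ = 0.00856 m and d₂ = 0.03424 m.
B₁ = 2.52×10⁻⁵ T, B₂ = 7.18×10⁻⁵ T.
Between parallel currents the two contributions point in opposite directions, so they subtract. B = |B₁ − B₂| = |2.52×10⁻⁵ − 7.18×10⁻⁵| = 4.66×10⁻⁵ T.

B ≈ 46.6 μT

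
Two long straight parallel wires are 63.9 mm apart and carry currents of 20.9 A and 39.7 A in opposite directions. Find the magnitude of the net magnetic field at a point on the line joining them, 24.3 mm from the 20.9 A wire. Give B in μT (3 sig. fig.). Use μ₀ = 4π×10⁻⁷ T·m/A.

B ≈ 373 μT

Each long wire gives B = μ₀I/(2πd). Distances are d₁ = 0.0243 m and d₂ = 0.0396 m.
B₁ = 1.72×10⁻⁴ T, B₂ = 2.01×10⁻⁴ T.
Between antiparallel currents both contributions point the same way, so they add. B = B₁ + B₂ = 1.72×10⁻⁴ + 2.01×10⁻⁴ = 3.73×10⁻⁴ T.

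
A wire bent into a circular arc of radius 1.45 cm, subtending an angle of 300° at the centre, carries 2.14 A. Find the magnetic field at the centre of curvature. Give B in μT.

The Biot–Savart field of a circular arc at its centre is B = μ₀Iφ/(4πR), with φ = 5.236 rad.
B = (4π×10⁻⁷ × 2.14 × 5.236) / (4π × 0.0145) = 7.73×10⁻⁵ T.

B ≈ 77.3 μT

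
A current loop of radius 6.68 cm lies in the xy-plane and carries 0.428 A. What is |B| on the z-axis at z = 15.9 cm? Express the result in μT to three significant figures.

B ≈ 0.234 μT

On the axis of a circular loop, B = μ₀IR² / [2(R²+z²)^(3/2)].
R² + z² = (0.0668)² + (0.159)² = 0.02974 m², and (R²+z²)^(3/2) = 5.13×10⁻³ m³.
B = (4π×10⁻⁷ × 0.428 × 0.004462) / (2 × 5.13×10⁻³) = 2.34×10⁻⁷ T.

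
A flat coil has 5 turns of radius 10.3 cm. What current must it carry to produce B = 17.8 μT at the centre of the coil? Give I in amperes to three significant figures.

I ≈ 0.584 A

For an N-turn coil, B = Nμ₀I/(2R) with R = 0.103 m, so I = 2RB/(Nμ₀) = 2 × 0.103 × 1.78×10⁻⁵ / (5 × 4π×10⁻⁷) = 0.584 A.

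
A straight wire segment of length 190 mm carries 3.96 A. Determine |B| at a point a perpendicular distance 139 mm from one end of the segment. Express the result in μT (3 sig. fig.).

For a finite straight segment, B = (μ₀I/4πd)(sinθ₁ + sinθ₂), where θ₁, θ₂ are the angles from the perpendicular to each end.
The perpendicular foot is at one end, so the two end-offsets along the wire are 0 and L = 0.19 m.
sinθ₁ = 0/√(0²+0.139²) = 0.0000; sinθ₂ = 0.19/√(0.19²+0.139²) = 0.8071.
B = (4π×10⁻⁷ × 3.96) / (4π × 0.139) × (0.0000 + 0.8071) = 2.30×10⁻⁶ T.

B ≈ 2.30 μT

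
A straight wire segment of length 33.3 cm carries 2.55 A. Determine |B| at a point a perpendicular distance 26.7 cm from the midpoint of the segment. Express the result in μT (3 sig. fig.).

B ≈ 1.01 μT

For a finite straight segment, B = (μ₀I/4πd)(sinθ₁ + sinθ₂), where θ₁, θ₂ are the angles from the perpendicular to each end.
The perpendicular from the point meets the wire at its midpoint, so each end is L/2 = 0.1665 m away along the wire.
sinθ₁ = 0.1665/√(0.1665²+0.267²) = 0.5291; sinθ₂ = 0.1665/√(0.1665²+0.267²) = 0.5291.
B = (4π×10⁻⁷ × 2.55) / (4π × 0.267) × (0.5291 + 0.5291) = 1.01×10⁻⁶ T.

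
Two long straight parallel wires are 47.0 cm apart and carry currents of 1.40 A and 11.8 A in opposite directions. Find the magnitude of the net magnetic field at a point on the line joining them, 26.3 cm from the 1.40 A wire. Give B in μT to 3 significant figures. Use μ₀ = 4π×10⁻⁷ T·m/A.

B ≈ 12.5 μT

Each long wire gives B = μ₀I/(2πd). Distances are d₁ = 0.263 m and d₂ = 0.207 m.
B₁ = 1.06×10⁻⁶ T, B₂ = 1.14×10⁻⁵ T.
Between antiparallel currents both contributions point the same way, so they add. B = B₁ + B₂ = 1.06×10⁻⁶ + 1.14×10⁻⁵ = 1.25×10⁻⁵ T.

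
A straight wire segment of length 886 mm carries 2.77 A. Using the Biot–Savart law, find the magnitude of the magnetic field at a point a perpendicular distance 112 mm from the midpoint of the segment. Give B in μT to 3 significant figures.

For a finite straight segment, B = (μ₀I/4πd)(sinθ₁ + sinθ₂), where θ₁, θ₂ are the angles from the perpendicular to each end.
The perpendicular from the point meets the wire at its midpoint, so each end is L/2 = 0.443 m away along the wire.
sinθ₁ = 0.443/√(0.443²+0.112²) = 0.9695; sinθ₂ = 0.443/√(0.443²+0.112²) = 0.9695.
B = (4π×10⁻⁷ × 2.77) / (4π × 0.112) × (0.9695 + 0.9695) = 4.80×10⁻⁶ T.

B ≈ 4.80 μT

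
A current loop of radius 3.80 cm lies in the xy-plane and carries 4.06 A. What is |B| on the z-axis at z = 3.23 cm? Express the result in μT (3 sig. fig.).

B ≈ 29.7 μT

On the axis of a circular loop, B = μ₀IR² / [2(R²+z²)^(3/2)].
R² + z² = (0.038)² + (0.0323)² = 0.002487 m², and (R²+z²)^(3/2) = 1.24×10⁻⁴ m³.
B = (4π×10⁻⁷ × 4.06 × 0.001444) / (2 × 1.24×10⁻⁴) = 2.97×10⁻⁵ T.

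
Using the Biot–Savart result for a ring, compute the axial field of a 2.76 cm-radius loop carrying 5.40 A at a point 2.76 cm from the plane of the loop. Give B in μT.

On the axis of a circular loop, B = μ₀IR² / [2(R²+z²)^(3/2)].
R² + z² = (0.0276)² + (0.0276)² = 0.001524 m², and (R²+z²)^(3/2) = 5.95×10⁻⁵ m³.
B = (4π×10⁻⁷ × 5.40 × 0.0007618) / (2 × 5.95×10⁻⁵) = 4.35×10⁻⁵ T.

B ≈ 43.5 μT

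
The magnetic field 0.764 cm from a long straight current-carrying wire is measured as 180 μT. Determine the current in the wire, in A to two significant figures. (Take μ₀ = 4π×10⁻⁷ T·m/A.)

For a long straight wire B = μ₀I/(2πd), so I = 2πdB/μ₀.
I = 2π × 0.00764 × 1.80×10⁻⁴ / (4π×10⁻⁷) = 6.88 A.

I ≈ 6.9 A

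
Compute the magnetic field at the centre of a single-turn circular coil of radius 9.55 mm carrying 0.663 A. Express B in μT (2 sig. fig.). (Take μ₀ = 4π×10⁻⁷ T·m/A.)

B ≈ 44 μT

At the centre of a circular loop the Biot–Savart law gives B = μ₀I/(2R).
B = (4π×10⁻⁷ × 0.663) / (2 × 0.00955) = 4.36×10⁻⁵ T.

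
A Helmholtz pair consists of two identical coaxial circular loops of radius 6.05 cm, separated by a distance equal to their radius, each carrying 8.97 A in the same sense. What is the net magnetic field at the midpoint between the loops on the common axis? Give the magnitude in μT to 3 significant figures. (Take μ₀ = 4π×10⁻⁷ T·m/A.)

B ≈ 133 μT

Each loop contributes B = μ₀IR²/[2(R²+z²)^(3/2)] on the axis, with z measured from that loop.
Loop 1 (z = 0.03025 m): B₁ = 6.67×10⁻⁵ T. Loop 2 (z = 0.03025 m): B₂ = 6.67×10⁻⁵ T.
The fields add: B = B₁ + B₂ = 1.33×10⁻⁴ T.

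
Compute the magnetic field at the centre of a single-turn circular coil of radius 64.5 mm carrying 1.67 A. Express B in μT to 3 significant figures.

At the centre of a circular loop the Biot–Savart law gives B = μ₀I/(2R).
B = (4π×10⁻⁷ × 1.67) / (2 × 0.0645) = 1.63×10⁻⁵ T.

B ≈ 16.3 μT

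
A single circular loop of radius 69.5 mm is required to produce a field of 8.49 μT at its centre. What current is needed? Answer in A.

At the centre of a circular loop B = μ₀I/(2R), so I = 2RB/μ₀.
With R = 0.0695 m, I = 2 × 0.0695 × 8.49×10⁻⁶ / (4π×10⁻⁷) = 0.939 A.

I ≈ 0.939 A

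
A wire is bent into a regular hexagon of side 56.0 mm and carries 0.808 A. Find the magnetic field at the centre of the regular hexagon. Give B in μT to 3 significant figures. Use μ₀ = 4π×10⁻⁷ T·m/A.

B ≈ 10.0 μT

Each side is a finite straight segment at perpendicular distance d = a/(2 tan(π/6)) = 0.0485 m from the centre, with end-angles ±π/6.
One side contributes B₁ = (μ₀I/4πd)·2 sin(π/6) = 1.67×10⁻⁶ T.
All 6 sides add in the same direction: B = 6 × 1.67×10⁻⁶ = 1.00×10⁻⁵ T.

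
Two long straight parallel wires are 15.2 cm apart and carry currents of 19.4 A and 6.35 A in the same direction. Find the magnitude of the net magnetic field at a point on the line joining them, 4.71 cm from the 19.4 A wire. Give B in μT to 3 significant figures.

B ≈ 70.3 μT

Each long wire gives B = μ₀I/(2πd). Distances are d₁ = 0.0471 m and d₂ = 0.1049 m.
B₁ = 8.24×10⁻⁵ T, B₂ = 1.21×10⁻⁵ T.
Between parallel currents the two contributions point in opposite directions, so they subtract. B = |B₁ − B₂| = |8.24×10⁻⁵ − 1.21×10⁻⁵| = 7.03×10⁻⁵ T.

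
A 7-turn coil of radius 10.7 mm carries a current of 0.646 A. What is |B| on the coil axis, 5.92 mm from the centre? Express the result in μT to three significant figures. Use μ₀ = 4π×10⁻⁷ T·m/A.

B ≈ 178 μT

For an N-turn flat coil, B = Nμ₀IR²/[2(R²+z²)^(3/2)] with R = 0.0107 m, z = 0.00592 m.
B = 7 × 2.54×10⁻⁵ T = 1.78×10⁻⁴ T.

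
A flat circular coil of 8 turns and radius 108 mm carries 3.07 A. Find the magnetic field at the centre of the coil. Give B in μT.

For an N-turn flat coil, B = Nμ₀I/(2R) with R = 0.108 m.
B = 8 × 1.79×10⁻⁵ T = 1.43×10⁻⁴ T.

B ≈ 143 μT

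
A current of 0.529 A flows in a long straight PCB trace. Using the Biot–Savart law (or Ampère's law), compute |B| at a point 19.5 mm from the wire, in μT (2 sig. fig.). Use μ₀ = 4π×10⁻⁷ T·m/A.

B ≈ 5.4 μT

For an infinitely long straight wire, B = μ₀I/(2πd).
B = (4π×10⁻⁷ × 0.529) / (2π × 0.0195) = 5.43×10⁻⁶ T.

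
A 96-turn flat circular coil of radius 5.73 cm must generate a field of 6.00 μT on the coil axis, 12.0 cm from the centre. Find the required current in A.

I ≈ 0.0712 A

For an N-turn coil, B = Nμ₀IR²/[2(R²+z²)^(3/2)] with R = 0.0573 m, z = 0.12 m, so I = 2B(R²+z²)^(3/2)/(Nμ₀R²) = 2 × 6.00×10⁻⁶ × 2.35×10⁻³ / (96 × 4π×10⁻⁷ × 0.003283) = 7.12×10⁻² A.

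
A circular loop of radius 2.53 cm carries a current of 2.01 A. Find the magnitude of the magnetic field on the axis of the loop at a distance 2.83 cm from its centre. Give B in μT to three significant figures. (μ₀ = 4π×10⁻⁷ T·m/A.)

B ≈ 14.8 μT

On the axis of a circular loop, B = μ₀IR² / [2(R²+z²)^(3/2)].
R² + z² = (0.0253)² + (0.0283)² = 0.001441 m², and (R²+z²)^(3/2) = 5.47×10⁻⁵ m³.
B = (4π×10⁻⁷ × 2.01 × 0.0006401) / (2 × 5.47×10⁻⁵) = 1.48×10⁻⁵ T.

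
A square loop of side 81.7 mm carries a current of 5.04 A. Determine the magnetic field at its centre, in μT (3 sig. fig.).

Each side is a finite straight segment at perpendicular distance d = a/(2 tan(π/4)) = 0.04085 m from the centre, with end-angles ±π/4.
One side contributes B₁ = (μ₀I/4πd)·2 sin(π/4) = 1.74×10⁻⁵ T.
All 4 sides add in the same direction: B = 4 × 1.74×10⁻⁵ = 6.98×10⁻⁵ T.

B ≈ 69.8 μT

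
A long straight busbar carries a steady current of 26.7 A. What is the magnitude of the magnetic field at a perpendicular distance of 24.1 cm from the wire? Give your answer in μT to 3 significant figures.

B ≈ 22.2 μT

For an infinitely long straight wire, B = μ₀I/(2πd).
B = (4π×10⁻⁷ × 26.7) / (2π × 0.241) = 2.22×10⁻⁵ T.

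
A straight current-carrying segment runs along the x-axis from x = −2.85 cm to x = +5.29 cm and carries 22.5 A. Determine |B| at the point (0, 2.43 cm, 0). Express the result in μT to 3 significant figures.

For a finite straight segment, B = (μ₀I/4πd)(sinθ₁ + sinθ₂), where θ₁, θ₂ are the angles from the perpendicular to each end.
The perpendicular distance is d = 0.0243 m; the end-offsets along the wire are a = 0.0285 m and b = 0.0529 m.
sinθ₁ = 0.0285/√(0.0285²+0.0243²) = 0.7610; sinθ₂ = 0.0529/√(0.0529²+0.0243²) = 0.9087.
B = (4π×10⁻⁷ × 22.5) / (4π × 0.0243) × (0.7610 + 0.9087) = 1.55×10⁻⁴ T.

B ≈ 155 μT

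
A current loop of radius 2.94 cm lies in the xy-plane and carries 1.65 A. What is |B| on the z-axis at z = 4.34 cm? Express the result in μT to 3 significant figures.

B ≈ 6.22 μT

On the axis of a circular loop, B = μ₀IR² / [2(R²+z²)^(3/2)].
R² + z² = (0.0294)² + (0.0434)² = 0.002748 m², and (R²+z²)^(3/2) = 1.44×10⁻⁴ m³.
B = (4π×10⁻⁷ × 1.65 × 0.0008644) / (2 × 1.44×10⁻⁴) = 6.22×10⁻⁶ T.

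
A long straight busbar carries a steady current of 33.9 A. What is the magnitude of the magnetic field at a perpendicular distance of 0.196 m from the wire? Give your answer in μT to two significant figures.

B ≈ 35 μT

For an infinitely long straight wire, B = μ₀I/(2πd).
B = (4π×10⁻⁷ × 33.9) / (2π × 0.196) = 3.46×10⁻⁵ T.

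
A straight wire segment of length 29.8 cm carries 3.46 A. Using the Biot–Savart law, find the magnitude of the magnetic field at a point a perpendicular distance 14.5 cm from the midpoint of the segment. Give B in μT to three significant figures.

For a finite straight segment, B = (μ₀I/4πd)(sinθ₁ + sinθ₂), where θ₁, θ₂ are the angles from the perpendicular to each end.
The perpendicular from the point meets the wire at its midpoint, so each end is L/2 = 0.149 m away along the wire.
sinθ₁ = 0.149/√(0.149²+0.145²) = 0.7167; sinθ₂ = 0.149/√(0.149²+0.145²) = 0.7167.
B = (4π×10⁻⁷ × 3.46) / (4π × 0.145) × (0.7167 + 0.7167) = 3.42×10⁻⁶ T.

B ≈ 3.42 μT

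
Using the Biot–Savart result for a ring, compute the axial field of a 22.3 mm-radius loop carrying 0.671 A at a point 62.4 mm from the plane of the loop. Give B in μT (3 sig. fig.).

On the axis of a circular loop, B = μ₀IR² / [2(R²+z²)^(3/2)].
R² + z² = (0.0223)² + (0.0624)² = 0.004391 m², and (R²+z²)^(3/2) = 2.91×10⁻⁴ m³.
B = (4π×10⁻⁷ × 0.671 × 0.0004973) / (2 × 2.91×10⁻⁴) = 7.21×10⁻⁷ T.

B ≈ 0.721 μT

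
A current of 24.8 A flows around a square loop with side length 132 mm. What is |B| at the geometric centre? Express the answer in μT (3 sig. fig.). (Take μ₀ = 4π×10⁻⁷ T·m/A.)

Each side is a finite straight segment at perpendicular distance d = a/(2 tan(π/4)) = 0.066 m from the centre, with end-angles ±π/4.
One side contributes B₁ = (μ₀I/4πd)·2 sin(π/4) = 5.31×10⁻⁵ T.
All 4 sides add in the same direction: B = 4 × 5.31×10⁻⁵ = 2.13×10⁻⁴ T.

B ≈ 213 μT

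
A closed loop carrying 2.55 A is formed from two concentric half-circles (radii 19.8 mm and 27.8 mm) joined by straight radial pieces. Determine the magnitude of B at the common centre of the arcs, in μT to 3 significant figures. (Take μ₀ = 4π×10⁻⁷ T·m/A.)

B ≈ 11.6 μT

The radial connectors point toward the centre, so dl × r̂ = 0 and they contribute nothing.
Each semicircle gives μ₀I/(4R): inner arc 4.05×10⁻⁵ T, outer arc 2.88×10⁻⁵ T.
The two arcs carry current in opposite angular senses, so their fields oppose: B = |4.05×10⁻⁵ − 2.88×10⁻⁵| = 1.16×10⁻⁵ T.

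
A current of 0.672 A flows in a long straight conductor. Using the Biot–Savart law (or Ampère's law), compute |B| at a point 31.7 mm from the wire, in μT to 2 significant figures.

For an infinitely long straight wire, B = μ₀I/(2πd).
B = (4π×10⁻⁷ × 0.672) / (2π × 0.0317) = 4.24×10⁻⁶ T.

B ≈ 4.2 μT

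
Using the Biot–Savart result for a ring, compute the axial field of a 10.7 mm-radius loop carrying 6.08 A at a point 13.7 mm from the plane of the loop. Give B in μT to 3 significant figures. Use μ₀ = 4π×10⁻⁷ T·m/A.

On the axis of a circular loop, B = μ₀IR² / [2(R²+z²)^(3/2)].
R² + z² = (0.0107)² + (0.0137)² = 0.0003022 m², and (R²+z²)^(3/2) = 5.25×10⁻⁶ m³.
B = (4π×10⁻⁷ × 6.08 × 0.0001145) / (2 × 5.25×10⁻⁶) = 8.33×10⁻⁵ T.

B ≈ 83.3 μT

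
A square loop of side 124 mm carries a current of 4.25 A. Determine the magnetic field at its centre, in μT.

B ≈ 38.8 μT

Each side is a finite straight segment at perpendicular distance d = a/(2 tan(π/4)) = 0.062 m from the centre, with end-angles ±π/4.
One side contributes B₁ = (μ₀I/4πd)·2 sin(π/4) = 9.69×10⁻⁶ T.
All 4 sides add in the same direction: B = 4 × 9.69×10⁻⁶ = 3.88×10⁻⁵ T.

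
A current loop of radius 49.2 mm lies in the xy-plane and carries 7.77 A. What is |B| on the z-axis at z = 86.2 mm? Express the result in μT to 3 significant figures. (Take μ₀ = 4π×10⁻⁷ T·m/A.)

On the axis of a circular loop, B = μ₀IR² / [2(R²+z²)^(3/2)].
R² + z² = (0.0492)² + (0.0862)² = 0.009851 m², and (R²+z²)^(3/2) = 9.78×10⁻⁴ m³.
B = (4π×10⁻⁷ × 7.77 × 0.002421) / (2 × 9.78×10⁻⁴) = 1.21×10⁻⁵ T.

B ≈ 12.1 μT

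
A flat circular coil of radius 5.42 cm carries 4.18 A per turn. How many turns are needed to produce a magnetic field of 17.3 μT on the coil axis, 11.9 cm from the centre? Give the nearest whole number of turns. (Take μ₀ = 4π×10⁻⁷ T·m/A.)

N = 5

For an N-turn coil, B = Nμ₀IR²/[2(R²+z²)^(3/2)]. A single turn gives B₁ = 3.45×10⁻⁶ T with R = 0.0542 m, z = 0.119 m.
N = B/B₁ = 1.73×10⁻⁵ / 3.45×10⁻⁶ = 5.01.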